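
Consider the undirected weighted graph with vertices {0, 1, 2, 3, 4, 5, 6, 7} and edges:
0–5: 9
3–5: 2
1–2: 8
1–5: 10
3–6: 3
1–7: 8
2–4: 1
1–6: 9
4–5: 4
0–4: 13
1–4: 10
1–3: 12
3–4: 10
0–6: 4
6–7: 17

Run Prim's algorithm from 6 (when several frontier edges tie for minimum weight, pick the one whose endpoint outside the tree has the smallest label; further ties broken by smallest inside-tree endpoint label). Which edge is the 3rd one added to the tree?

0-6

Prim's algorithm from 6:
Step 1: cheapest edge leaving the tree is 3–6 (3); add 3.
Step 2: cheapest edge leaving the tree is 3–5 (2); add 5.
Step 3: cheapest edge leaving the tree is 0–6 (4); add 0.
Step 4: cheapest edge leaving the tree is 4–5 (4); add 4.
Step 5: cheapest edge leaving the tree is 2–4 (1); add 2.
Step 6: cheapest edge leaving the tree is 1–2 (8); add 1.
Step 7: cheapest edge leaving the tree is 1–7 (8); add 7.
The 3rd edge added is 0–6.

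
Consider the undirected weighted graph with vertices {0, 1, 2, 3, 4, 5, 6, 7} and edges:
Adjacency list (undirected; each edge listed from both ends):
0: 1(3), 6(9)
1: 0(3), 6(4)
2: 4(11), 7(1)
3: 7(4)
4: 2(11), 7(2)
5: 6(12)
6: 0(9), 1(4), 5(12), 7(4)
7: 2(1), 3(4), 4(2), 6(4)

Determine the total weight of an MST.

30

Kruskal's algorithm — process edges by increasing weight (ties by edge label):
2 7 (1): add — endpoints in different components.
4 7 (2): add — endpoints in different components.
0 1 (3): add — endpoints in different components.
1 6 (4): add — endpoints in different components.
3 7 (4): add — endpoints in different components.
6 7 (4): add — endpoints in different components.
0 6 (9): skip — 0 and 6 already connected.
2 4 (11): skip — 2 and 4 already connected.
5 6 (12): add — endpoints in different components.
MST edges: 2 7, 4 7, 0 1, 1 6, 3 7, 6 7, 5 6; total weight 1+2+3+4+4+4+12 = 30.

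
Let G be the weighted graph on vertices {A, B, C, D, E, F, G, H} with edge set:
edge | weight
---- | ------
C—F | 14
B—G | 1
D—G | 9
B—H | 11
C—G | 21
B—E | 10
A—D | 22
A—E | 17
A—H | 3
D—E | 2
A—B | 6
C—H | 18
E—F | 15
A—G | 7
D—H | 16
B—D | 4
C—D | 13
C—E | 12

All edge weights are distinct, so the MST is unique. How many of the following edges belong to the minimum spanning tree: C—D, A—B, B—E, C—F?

2

Sort edges by weight, then run Kruskal:
B—G (1): add — endpoints in different components.
D—E (2): add — endpoints in different components.
A—H (3): add — endpoints in different components.
B—D (4): add — endpoints in different components.
A—B (6): add — endpoints in different components.
A—G (7): skip — A and G already connected.
D—G (9): skip — D and G already connected.
B—E (10): skip — B and E already connected.
B—H (11): skip — B and H already connected.
C—E (12): add — endpoints in different components.
C—D (13): skip — C and D already connected.
C—F (14): add — endpoints in different components.
MST edge set: {B—G, D—E, A—H, B—D, A—B, C—E, C—F}.
Of the listed edges, {A—B, C—F} are in the MST → 2.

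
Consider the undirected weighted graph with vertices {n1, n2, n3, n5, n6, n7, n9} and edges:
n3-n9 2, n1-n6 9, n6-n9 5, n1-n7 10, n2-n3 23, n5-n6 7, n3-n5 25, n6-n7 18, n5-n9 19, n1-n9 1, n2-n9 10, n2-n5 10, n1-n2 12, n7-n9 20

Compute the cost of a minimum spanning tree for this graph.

Prim's algorithm from n3:
Step 1: cheapest edge leaving the tree is n3-n9 (2); add n9.
Step 2: cheapest edge leaving the tree is n1-n9 (1); add n1.
Step 3: cheapest edge leaving the tree is n6-n9 (5); add n6.
Step 4: cheapest edge leaving the tree is n5-n6 (7); add n5.
Step 5: cheapest edge leaving the tree is n2-n5 (10); add n2.
Step 6: cheapest edge leaving the tree is n1-n7 (10); add n7.
MST edges: n3-n9, n1-n9, n6-n9, n5-n6, n2-n5, n1-n7; total weight 2+1+5+7+10+10 = 35.

35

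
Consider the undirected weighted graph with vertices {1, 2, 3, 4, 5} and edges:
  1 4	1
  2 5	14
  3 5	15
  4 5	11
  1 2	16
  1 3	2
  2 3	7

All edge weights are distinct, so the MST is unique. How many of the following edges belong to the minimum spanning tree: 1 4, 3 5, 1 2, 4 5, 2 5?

Kruskal's algorithm — process edges by increasing weight (ties by edge label):
1 4 (1): add — endpoints in different components.
1 3 (2): add — endpoints in different components.
2 3 (7): add — endpoints in different components.
4 5 (11): add — endpoints in different components.
MST edge set: {1 4, 1 3, 2 3, 4 5}.
Of the listed edges, {1 4, 4 5} are in the MST → 2.

2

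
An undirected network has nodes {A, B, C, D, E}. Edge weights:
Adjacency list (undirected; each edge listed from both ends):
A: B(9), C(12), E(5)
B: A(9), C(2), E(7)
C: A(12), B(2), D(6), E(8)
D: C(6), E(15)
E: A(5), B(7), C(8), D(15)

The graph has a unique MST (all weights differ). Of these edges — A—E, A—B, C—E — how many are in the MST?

1

Kruskal: consider edges lightest-first.
B—C (2): add — endpoints in different components.
A—E (5): add — endpoints in different components.
C—D (6): add — endpoints in different components.
B—E (7): add — endpoints in different components.
MST edge set: {B—C, A—E, C—D, B—E}.
Of the listed edges, {A—E} are in the MST → 1.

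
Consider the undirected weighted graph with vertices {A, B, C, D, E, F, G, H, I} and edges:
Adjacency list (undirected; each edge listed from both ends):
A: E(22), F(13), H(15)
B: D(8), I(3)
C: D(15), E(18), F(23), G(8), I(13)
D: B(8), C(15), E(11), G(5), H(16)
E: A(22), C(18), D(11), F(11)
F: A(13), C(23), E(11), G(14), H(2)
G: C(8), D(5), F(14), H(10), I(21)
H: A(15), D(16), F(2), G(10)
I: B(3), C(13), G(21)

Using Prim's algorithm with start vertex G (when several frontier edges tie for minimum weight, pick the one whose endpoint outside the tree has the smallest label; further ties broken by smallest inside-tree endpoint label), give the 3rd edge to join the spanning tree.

B-I

Prim, starting at G.
Step 1: cheapest edge leaving the tree is D G (5); add D.
Step 2: cheapest edge leaving the tree is B D (8); add B.
Step 3: cheapest edge leaving the tree is B I (3); add I.
Step 4: cheapest edge leaving the tree is C G (8); add C.
Step 5: cheapest edge leaving the tree is G H (10); add H.
Step 6: cheapest edge leaving the tree is F H (2); add F.
Step 7: cheapest edge leaving the tree is D E (11); add E.
Step 8: cheapest edge leaving the tree is A F (13); add A.
The 3rd edge added is B I.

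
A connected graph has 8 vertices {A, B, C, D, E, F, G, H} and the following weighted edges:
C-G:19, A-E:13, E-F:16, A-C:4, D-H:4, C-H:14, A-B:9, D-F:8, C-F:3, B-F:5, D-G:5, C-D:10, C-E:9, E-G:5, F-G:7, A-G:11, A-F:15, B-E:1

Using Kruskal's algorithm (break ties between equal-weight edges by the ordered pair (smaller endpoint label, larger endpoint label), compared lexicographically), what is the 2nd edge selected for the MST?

C-F

Kruskal's algorithm — process edges by increasing weight (ties by edge label):
B-E (1): add — endpoints in different components.
C-F (3): add — endpoints in different components.
A-C (4): add — endpoints in different components.
D-H (4): add — endpoints in different components.
B-F (5): add — endpoints in different components.
D-G (5): add — endpoints in different components.
E-G (5): add — endpoints in different components.
The 2nd edge added is C-F.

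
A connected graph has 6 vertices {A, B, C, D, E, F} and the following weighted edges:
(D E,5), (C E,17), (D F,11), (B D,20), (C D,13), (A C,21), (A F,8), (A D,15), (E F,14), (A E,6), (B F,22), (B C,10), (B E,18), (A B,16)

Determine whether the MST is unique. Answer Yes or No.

Yes

Kruskal's algorithm — process edges by increasing weight (ties by edge label):
D E (5): add — endpoints in different components.
A E (6): add — endpoints in different components.
A F (8): add — endpoints in different components.
B C (10): add — endpoints in different components.
D F (11): skip — D and F already connected.
C D (13): add — endpoints in different components.
Every non-tree edge has weight strictly greater than the heaviest edge on the tree path between its endpoints, so the MST is unique.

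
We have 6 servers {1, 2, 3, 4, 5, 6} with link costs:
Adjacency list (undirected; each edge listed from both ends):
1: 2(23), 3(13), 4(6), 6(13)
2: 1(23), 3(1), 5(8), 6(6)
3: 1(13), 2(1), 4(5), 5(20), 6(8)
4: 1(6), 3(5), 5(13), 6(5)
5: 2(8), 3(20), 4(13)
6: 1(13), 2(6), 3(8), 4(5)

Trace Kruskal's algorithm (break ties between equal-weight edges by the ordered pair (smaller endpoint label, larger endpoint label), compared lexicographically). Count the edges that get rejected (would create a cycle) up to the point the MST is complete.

Kruskal's algorithm — process edges by increasing weight (ties by edge label):
2–3 (1): add. Components now {1} {2,3} {4} {5} {6}
3–4 (5): add. Components now {1} {2,3,4} {5} {6}
4–6 (5): add. Components now {1} {2,3,4,6} {5}
1–4 (6): add. Components now {1,2,3,4,6} {5}
2–6 (6): skip — 2 and 6 already connected.
2–5 (8): add. Components now {1,2,3,4,5,6}
Edges rejected before the tree was complete: 1.

1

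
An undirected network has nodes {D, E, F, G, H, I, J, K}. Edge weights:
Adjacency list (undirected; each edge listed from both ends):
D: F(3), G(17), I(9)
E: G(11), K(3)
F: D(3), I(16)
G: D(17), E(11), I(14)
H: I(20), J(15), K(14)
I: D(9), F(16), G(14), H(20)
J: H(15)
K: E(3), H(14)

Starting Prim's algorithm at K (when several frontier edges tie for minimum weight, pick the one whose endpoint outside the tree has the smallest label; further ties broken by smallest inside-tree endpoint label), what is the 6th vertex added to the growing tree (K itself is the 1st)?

D

Prim's algorithm from K:
Step 1: cheapest edge leaving the tree is E—K (3); add E.
Step 2: cheapest edge leaving the tree is E—G (11); add G.
Step 3: cheapest edge leaving the tree is H—K (14); add H.
Step 4: cheapest edge leaving the tree is G—I (14); add I.
Step 5: cheapest edge leaving the tree is D—I (9); add D.
Step 6: cheapest edge leaving the tree is D—F (3); add F.
Step 7: cheapest edge leaving the tree is H—J (15); add J.
Vertex order: K, E, G, H, I, D, F, J. The 6th vertex is D.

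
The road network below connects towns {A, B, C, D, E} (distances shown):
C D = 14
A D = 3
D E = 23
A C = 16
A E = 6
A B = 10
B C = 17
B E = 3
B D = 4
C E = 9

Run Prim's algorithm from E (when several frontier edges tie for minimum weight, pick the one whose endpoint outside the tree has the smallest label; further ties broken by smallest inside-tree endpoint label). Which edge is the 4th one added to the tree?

C-E

Prim's algorithm from E:
Step 1: frontier [B E 3, A E 6, C E 9, D E 23] → take B E (3); add B.
Step 2: frontier [B D 4, A B 10, B C 17, A E 6, C E 9, D E 23] → take B D (4); add D.
Step 3: frontier [A B 10, B C 17, A D 3, C D 14, A E 6, C E 9] → take A D (3); add A.
Step 4: frontier [A C 16, B C 17, C D 14, C E 9] → take C E (9); add C.
The 4th edge added is C E.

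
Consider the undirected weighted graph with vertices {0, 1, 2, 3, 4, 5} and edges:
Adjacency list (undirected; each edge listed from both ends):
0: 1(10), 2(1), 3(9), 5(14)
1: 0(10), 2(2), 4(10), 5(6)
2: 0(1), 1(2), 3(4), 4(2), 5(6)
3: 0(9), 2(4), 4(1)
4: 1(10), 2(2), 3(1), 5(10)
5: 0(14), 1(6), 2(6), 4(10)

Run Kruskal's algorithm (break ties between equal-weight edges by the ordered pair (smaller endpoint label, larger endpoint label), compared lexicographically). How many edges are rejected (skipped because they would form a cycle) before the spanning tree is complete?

1

Kruskal's algorithm — process edges by increasing weight (ties by edge label):
0 2 (1): add. Components now {0,2} {1} {3} {4} {5}
3 4 (1): add. Components now {0,2} {1} {3,4} {5}
1 2 (2): add. Components now {0,1,2} {3,4} {5}
2 4 (2): add. Components now {0,1,2,3,4} {5}
2 3 (4): skip — 2 and 3 already connected.
1 5 (6): add. Components now {0,1,2,3,4,5}
Edges rejected before the tree was complete: 1.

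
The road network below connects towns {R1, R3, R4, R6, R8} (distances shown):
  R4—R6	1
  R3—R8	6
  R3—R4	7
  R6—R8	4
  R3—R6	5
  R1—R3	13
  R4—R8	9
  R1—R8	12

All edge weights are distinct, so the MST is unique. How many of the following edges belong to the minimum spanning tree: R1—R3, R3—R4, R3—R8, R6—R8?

1

Sort edges by weight, then run Kruskal:
R4—R6 (1): add. Components now {R4,R6} {R1} {R8} {R3}
R6—R8 (4): add. Components now {R4,R6,R8} {R1} {R3}
R3—R6 (5): add. Components now {R3,R4,R6,R8} {R1}
R3—R8 (6): skip — R8 and R3 already connected.
R3—R4 (7): skip — R4 and R3 already connected.
R4—R8 (9): skip — R4 and R8 already connected.
R1—R8 (12): add. Components now {R1,R3,R4,R6,R8}
MST edge set: {R4—R6, R6—R8, R3—R6, R1—R8}.
Of the listed edges, {R6—R8} are in the MST → 1.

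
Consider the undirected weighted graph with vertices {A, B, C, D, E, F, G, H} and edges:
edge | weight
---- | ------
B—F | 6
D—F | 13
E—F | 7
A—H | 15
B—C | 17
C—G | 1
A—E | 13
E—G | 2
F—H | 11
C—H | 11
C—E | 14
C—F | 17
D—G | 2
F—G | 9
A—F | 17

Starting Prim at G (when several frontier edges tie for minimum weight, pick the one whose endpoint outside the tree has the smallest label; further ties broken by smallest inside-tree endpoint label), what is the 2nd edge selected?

D-G

Prim, starting at G.
Step 1: cheapest edge leaving the tree is C—G (1); add C.
Step 2: cheapest edge leaving the tree is D—G (2); add D.
Step 3: cheapest edge leaving the tree is E—G (2); add E.
Step 4: cheapest edge leaving the tree is E—F (7); add F.
Step 5: cheapest edge leaving the tree is B—F (6); add B.
Step 6: cheapest edge leaving the tree is C—H (11); add H.
Step 7: cheapest edge leaving the tree is A—E (13); add A.
The 2nd edge added is D—G.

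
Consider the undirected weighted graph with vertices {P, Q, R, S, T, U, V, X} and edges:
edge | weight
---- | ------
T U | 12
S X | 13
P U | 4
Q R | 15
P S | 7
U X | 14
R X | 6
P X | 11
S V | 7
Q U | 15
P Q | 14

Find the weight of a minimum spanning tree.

61

Kruskal's algorithm — process edges by increasing weight (ties by edge label):
P U (4): add — endpoints in different components.
R X (6): add — endpoints in different components.
P S (7): add — endpoints in different components.
S V (7): add — endpoints in different components.
P X (11): add — endpoints in different components.
T U (12): add — endpoints in different components.
S X (13): skip — X and S already connected.
P Q (14): add — endpoints in different components.
MST edges: P U, R X, P S, S V, P X, T U, P Q; total weight 4+6+7+7+11+12+14 = 61.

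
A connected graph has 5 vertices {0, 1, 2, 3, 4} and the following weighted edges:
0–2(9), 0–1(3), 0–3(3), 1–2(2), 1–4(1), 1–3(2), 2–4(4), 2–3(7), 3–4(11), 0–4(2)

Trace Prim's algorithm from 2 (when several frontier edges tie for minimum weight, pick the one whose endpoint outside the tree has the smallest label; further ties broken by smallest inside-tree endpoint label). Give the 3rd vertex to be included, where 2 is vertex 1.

Prim's algorithm from 2:
Step 1: frontier [1–2 2, 2–4 4, 2–3 7, 0–2 9] → take 1–2 (2); add 1.
Step 2: frontier [1–4 1, 1–3 2, 0–1 3, 2–4 4, 2–3 7, 0–2 9] → take 1–4 (1); add 4.
Step 3: frontier [1–3 2, 0–1 3, 2–3 7, 0–2 9, 0–4 2, 3–4 11] → take 0–4 (2); add 0.
Step 4: frontier [0–3 3, 1–3 2, 2–3 7, 3–4 11] → take 1–3 (2); add 3.
Vertex order: 2, 1, 4, 0, 3. The 3rd vertex is 4.

4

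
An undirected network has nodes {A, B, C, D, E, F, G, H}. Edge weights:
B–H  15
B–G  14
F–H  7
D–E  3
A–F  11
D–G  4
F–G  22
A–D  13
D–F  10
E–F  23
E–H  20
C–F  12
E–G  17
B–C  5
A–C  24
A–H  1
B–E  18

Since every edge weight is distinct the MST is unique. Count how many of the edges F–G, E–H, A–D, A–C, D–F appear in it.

Sort edges by weight, then run Kruskal:
A–H (1): add — endpoints in different components.
D–E (3): add — endpoints in different components.
D–G (4): add — endpoints in different components.
B–C (5): add — endpoints in different components.
F–H (7): add — endpoints in different components.
D–F (10): add — endpoints in different components.
A–F (11): skip — A and F already connected.
C–F (12): add — endpoints in different components.
MST edge set: {A–H, D–E, D–G, B–C, F–H, D–F, C–F}.
Of the listed edges, {D–F} are in the MST → 1.

1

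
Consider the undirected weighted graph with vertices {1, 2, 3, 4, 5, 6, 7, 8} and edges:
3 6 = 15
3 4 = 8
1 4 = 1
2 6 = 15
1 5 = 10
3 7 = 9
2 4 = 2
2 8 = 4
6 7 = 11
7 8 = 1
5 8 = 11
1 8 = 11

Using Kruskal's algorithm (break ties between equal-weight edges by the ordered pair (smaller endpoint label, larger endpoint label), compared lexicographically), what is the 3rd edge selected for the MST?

Kruskal's algorithm — process edges by increasing weight (ties by edge label):
1 4 (1): add — endpoints in different components.
7 8 (1): add — endpoints in different components.
2 4 (2): add — endpoints in different components.
2 8 (4): add — endpoints in different components.
3 4 (8): add — endpoints in different components.
3 7 (9): skip — 3 and 7 already connected.
1 5 (10): add — endpoints in different components.
1 8 (11): skip — 1 and 8 already connected.
5 8 (11): skip — 5 and 8 already connected.
6 7 (11): add — endpoints in different components.
The 3rd edge added is 2 4.

2-4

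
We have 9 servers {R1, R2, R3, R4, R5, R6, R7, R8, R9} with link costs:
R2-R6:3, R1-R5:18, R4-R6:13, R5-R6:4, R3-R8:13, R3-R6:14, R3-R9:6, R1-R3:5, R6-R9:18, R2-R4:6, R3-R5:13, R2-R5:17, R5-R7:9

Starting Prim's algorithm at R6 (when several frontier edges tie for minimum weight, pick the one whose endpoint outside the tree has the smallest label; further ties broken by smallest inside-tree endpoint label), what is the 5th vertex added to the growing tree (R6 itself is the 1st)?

Grow the tree from R6 using Prim:
Step 1: cheapest edge leaving the tree is R2-R6 (3); add R2.
Step 2: cheapest edge leaving the tree is R5-R6 (4); add R5.
Step 3: cheapest edge leaving the tree is R2-R4 (6); add R4.
Step 4: cheapest edge leaving the tree is R5-R7 (9); add R7.
Step 5: cheapest edge leaving the tree is R3-R5 (13); add R3.
Step 6: cheapest edge leaving the tree is R1-R3 (5); add R1.
Step 7: cheapest edge leaving the tree is R3-R9 (6); add R9.
Step 8: cheapest edge leaving the tree is R3-R8 (13); add R8.
Vertex order: R6, R2, R5, R4, R7, R3, R1, R9, R8. The 5th vertex is R7.

R7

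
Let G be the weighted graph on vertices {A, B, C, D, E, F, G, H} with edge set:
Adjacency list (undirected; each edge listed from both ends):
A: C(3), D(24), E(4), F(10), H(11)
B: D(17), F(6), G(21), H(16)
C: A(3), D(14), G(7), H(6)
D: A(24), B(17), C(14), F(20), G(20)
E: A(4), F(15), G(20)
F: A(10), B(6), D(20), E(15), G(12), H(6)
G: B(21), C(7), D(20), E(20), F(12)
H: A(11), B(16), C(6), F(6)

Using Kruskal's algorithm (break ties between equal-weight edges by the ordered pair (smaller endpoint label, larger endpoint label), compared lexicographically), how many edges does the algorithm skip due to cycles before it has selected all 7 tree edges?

Kruskal: consider edges lightest-first.
A C (3): add — endpoints in different components.
A E (4): add — endpoints in different components.
B F (6): add — endpoints in different components.
C H (6): add — endpoints in different components.
F H (6): add — endpoints in different components.
C G (7): add — endpoints in different components.
A F (10): skip — A and F already connected.
A H (11): skip — A and H already connected.
F G (12): skip — F and G already connected.
C D (14): add — endpoints in different components.
Edges rejected before the tree was complete: 3.

3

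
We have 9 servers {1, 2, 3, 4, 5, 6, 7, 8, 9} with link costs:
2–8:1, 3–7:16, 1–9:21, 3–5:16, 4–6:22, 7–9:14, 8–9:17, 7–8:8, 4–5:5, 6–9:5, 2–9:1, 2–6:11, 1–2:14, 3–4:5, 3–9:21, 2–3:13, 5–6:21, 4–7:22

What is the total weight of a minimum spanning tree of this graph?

Kruskal's algorithm — process edges by increasing weight (ties by edge label):
2–8 (1): add — endpoints in different components.
2–9 (1): add — endpoints in different components.
3–4 (5): add — endpoints in different components.
4–5 (5): add — endpoints in different components.
6–9 (5): add — endpoints in different components.
7–8 (8): add — endpoints in different components.
2–6 (11): skip — 2 and 6 already connected.
2–3 (13): add — endpoints in different components.
1–2 (14): add — endpoints in different components.
MST edges: 2–8, 2–9, 3–4, 4–5, 6–9, 7–8, 2–3, 1–2; total weight 1+1+5+5+5+8+13+14 = 52.

52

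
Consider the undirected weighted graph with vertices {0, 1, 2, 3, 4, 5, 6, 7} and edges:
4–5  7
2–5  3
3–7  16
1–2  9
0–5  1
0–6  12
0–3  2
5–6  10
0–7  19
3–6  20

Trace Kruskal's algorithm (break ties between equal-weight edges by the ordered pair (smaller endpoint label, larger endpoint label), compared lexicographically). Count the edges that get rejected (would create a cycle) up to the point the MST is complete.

Kruskal's algorithm — process edges by increasing weight (ties by edge label):
0–5 (1): add — endpoints in different components.
0–3 (2): add — endpoints in different components.
2–5 (3): add — endpoints in different components.
4–5 (7): add — endpoints in different components.
1–2 (9): add — endpoints in different components.
5–6 (10): add — endpoints in different components.
0–6 (12): skip — 0 and 6 already connected.
3–7 (16): add — endpoints in different components.
Edges rejected before the tree was complete: 1.

1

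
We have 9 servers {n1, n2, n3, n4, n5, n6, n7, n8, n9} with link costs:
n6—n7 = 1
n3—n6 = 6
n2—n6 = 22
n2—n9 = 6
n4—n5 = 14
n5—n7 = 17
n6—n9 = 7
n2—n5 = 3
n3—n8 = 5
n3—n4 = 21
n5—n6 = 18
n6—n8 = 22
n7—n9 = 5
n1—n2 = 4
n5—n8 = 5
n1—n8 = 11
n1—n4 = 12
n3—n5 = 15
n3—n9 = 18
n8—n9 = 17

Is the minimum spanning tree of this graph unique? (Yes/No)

No

Kruskal: consider edges lightest-first.
n6—n7 (1): add — endpoints in different components.
n2—n5 (3): add — endpoints in different components.
n1—n2 (4): add — endpoints in different components.
n3—n8 (5): add — endpoints in different components.
n5—n8 (5): add — endpoints in different components.
n7—n9 (5): add — endpoints in different components.
n2—n9 (6): add — endpoints in different components.
n3—n6 (6): skip — n6 and n3 already connected.
n6—n9 (7): skip — n6 and n9 already connected.
n1—n8 (11): skip — n1 and n8 already connected.
n1—n4 (12): add — endpoints in different components.
Non-tree edge n3—n6 has weight 6, equal to the heaviest edge on its tree cycle — swapping gives another MST of the same weight. Not unique.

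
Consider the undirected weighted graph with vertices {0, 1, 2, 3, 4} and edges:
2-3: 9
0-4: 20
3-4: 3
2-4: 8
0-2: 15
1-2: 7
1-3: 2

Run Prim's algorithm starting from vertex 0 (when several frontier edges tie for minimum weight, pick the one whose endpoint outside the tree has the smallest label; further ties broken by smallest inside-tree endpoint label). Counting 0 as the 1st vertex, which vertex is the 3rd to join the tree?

Grow the tree from 0 using Prim:
Step 1: frontier [0-2 15, 0-4 20] → take 0-2 (15); add 2.
Step 2: frontier [0-4 20, 1-2 7, 2-4 8, 2-3 9] → take 1-2 (7); add 1.
Step 3: frontier [0-4 20, 1-3 2, 2-4 8, 2-3 9] → take 1-3 (2); add 3.
Step 4: frontier [0-4 20, 2-4 8, 3-4 3] → take 3-4 (3); add 4.
Vertex order: 0, 2, 1, 3, 4. The 3rd vertex is 1.

1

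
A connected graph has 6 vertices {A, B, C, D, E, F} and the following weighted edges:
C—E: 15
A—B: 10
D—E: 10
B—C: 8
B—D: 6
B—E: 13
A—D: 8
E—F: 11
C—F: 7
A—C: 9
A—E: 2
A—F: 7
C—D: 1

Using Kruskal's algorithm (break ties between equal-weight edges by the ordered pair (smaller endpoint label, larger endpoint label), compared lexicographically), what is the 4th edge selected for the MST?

Sort edges by weight, then run Kruskal:
C—D (1): add. Components now {A} {B} {C,D} {E} {F}
A—E (2): add. Components now {A,E} {B} {C,D} {F}
B—D (6): add. Components now {A,E} {B,C,D} {F}
A—F (7): add. Components now {A,E,F} {B,C,D}
C—F (7): add. Components now {A,B,C,D,E,F}
The 4th edge added is A—F.

A-F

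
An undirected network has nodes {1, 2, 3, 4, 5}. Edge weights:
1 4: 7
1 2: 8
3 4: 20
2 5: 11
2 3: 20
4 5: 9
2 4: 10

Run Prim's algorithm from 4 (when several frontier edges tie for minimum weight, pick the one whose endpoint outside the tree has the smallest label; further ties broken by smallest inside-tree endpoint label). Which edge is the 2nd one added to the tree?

Prim, starting at 4.
Step 1: frontier [1 4 7, 4 5 9, 2 4 10, 3 4 20] → take 1 4 (7); add 1.
Step 2: frontier [1 2 8, 4 5 9, 2 4 10, 3 4 20] → take 1 2 (8); add 2.
Step 3: frontier [2 5 11, 2 3 20, 4 5 9, 3 4 20] → take 4 5 (9); add 5.
Step 4: frontier [2 3 20, 3 4 20] → take 2 3 (20); add 3.
The 2nd edge added is 1 2.

1-2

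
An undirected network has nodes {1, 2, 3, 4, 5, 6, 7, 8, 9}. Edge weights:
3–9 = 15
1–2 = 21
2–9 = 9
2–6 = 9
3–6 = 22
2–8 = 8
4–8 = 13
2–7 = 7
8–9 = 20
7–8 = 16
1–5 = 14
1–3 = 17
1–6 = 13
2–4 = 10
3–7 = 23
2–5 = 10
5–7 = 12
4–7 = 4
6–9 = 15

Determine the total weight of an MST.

Sort edges by weight, then run Kruskal:
4–7 (4): add — endpoints in different components.
2–7 (7): add — endpoints in different components.
2–8 (8): add — endpoints in different components.
2–6 (9): add — endpoints in different components.
2–9 (9): add — endpoints in different components.
2–4 (10): skip — 2 and 4 already connected.
2–5 (10): add — endpoints in different components.
5–7 (12): skip — 5 and 7 already connected.
1–6 (13): add — endpoints in different components.
4–8 (13): skip — 4 and 8 already connected.
1–5 (14): skip — 1 and 5 already connected.
3–9 (15): add — endpoints in different components.
MST edges: 4–7, 2–7, 2–8, 2–6, 2–9, 2–5, 1–6, 3–9; total weight 4+7+8+9+9+10+13+15 = 75.

75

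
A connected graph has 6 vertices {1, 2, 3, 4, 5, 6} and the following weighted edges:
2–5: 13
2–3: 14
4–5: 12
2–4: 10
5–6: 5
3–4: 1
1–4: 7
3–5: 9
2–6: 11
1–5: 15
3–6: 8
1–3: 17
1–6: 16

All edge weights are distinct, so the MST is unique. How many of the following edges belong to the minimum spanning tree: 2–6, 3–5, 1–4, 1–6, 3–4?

2

Sort edges by weight, then run Kruskal:
3–4 (1): add — endpoints in different components.
5–6 (5): add — endpoints in different components.
1–4 (7): add — endpoints in different components.
3–6 (8): add — endpoints in different components.
3–5 (9): skip — 3 and 5 already connected.
2–4 (10): add — endpoints in different components.
MST edge set: {3–4, 5–6, 1–4, 3–6, 2–4}.
Of the listed edges, {1–4, 3–4} are in the MST → 2.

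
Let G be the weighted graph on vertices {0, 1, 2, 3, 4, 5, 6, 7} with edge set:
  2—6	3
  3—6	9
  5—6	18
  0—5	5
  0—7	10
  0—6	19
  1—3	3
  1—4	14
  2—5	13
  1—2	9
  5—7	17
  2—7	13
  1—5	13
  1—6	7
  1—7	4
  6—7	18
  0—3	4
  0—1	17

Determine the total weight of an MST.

Sort edges by weight, then run Kruskal:
1—3 (3): add — endpoints in different components.
2—6 (3): add — endpoints in different components.
0—3 (4): add — endpoints in different components.
1—7 (4): add — endpoints in different components.
0—5 (5): add — endpoints in different components.
1—6 (7): add — endpoints in different components.
1—2 (9): skip — 1 and 2 already connected.
3—6 (9): skip — 3 and 6 already connected.
0—7 (10): skip — 0 and 7 already connected.
1—5 (13): skip — 1 and 5 already connected.
2—5 (13): skip — 2 and 5 already connected.
2—7 (13): skip — 2 and 7 already connected.
1—4 (14): add — endpoints in different components.
MST edges: 1—3, 2—6, 0—3, 1—7, 0—5, 1—6, 1—4; total weight 3+3+4+4+5+7+14 = 40.

40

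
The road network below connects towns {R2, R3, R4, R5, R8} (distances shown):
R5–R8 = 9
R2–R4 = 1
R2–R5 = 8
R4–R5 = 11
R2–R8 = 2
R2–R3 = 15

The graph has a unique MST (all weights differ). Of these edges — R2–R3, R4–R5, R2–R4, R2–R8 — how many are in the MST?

Kruskal's algorithm — process edges by increasing weight (ties by edge label):
R2–R4 (1): add. Components now {R3} {R8} {R5} {R2,R4}
R2–R8 (2): add. Components now {R3} {R2,R4,R8} {R5}
R2–R5 (8): add. Components now {R3} {R2,R4,R5,R8}
R5–R8 (9): skip — R8 and R5 already connected.
R4–R5 (11): skip — R5 and R4 already connected.
R2–R3 (15): add. Components now {R2,R3,R4,R5,R8}
MST edge set: {R2–R4, R2–R8, R2–R5, R2–R3}.
Of the listed edges, {R2–R3, R2–R4, R2–R8} are in the MST → 3.

3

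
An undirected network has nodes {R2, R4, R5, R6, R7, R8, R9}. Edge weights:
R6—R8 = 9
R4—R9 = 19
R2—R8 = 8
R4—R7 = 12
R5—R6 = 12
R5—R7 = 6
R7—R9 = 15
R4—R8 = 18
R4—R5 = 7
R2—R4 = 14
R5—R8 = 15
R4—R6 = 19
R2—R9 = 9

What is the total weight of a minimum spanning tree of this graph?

51

Prim, starting at R8.
Step 1: frontier [R2—R8 8, R6—R8 9, R5—R8 15, R4—R8 18] → take R2—R8 (8); add R2.
Step 2: frontier [R2—R9 9, R2—R4 14, R6—R8 9, R5—R8 15, R4—R8 18] → take R6—R8 (9); add R6.
Step 3: frontier [R2—R9 9, R2—R4 14, R5—R6 12, R4—R6 19, R5—R8 15, R4—R8 18] → take R2—R9 (9); add R9.
Step 4: frontier [R2—R4 14, R5—R6 12, R4—R6 19, R5—R8 15, R4—R8 18, R7—R9 15, R4—R9 19] → take R5—R6 (12); add R5.
Step 5: frontier [R2—R4 14, R5—R7 6, R4—R5 7, R4—R6 19, R4—R8 18, R7—R9 15, R4—R9 19] → take R5—R7 (6); add R7.
Step 6: frontier [R2—R4 14, R4—R5 7, R4—R6 19, R4—R7 12, R4—R8 18, R4—R9 19] → take R4—R5 (7); add R4.
MST edges: R2—R8, R6—R8, R2—R9, R5—R6, R5—R7, R4—R5; total weight 8+9+9+12+6+7 = 51.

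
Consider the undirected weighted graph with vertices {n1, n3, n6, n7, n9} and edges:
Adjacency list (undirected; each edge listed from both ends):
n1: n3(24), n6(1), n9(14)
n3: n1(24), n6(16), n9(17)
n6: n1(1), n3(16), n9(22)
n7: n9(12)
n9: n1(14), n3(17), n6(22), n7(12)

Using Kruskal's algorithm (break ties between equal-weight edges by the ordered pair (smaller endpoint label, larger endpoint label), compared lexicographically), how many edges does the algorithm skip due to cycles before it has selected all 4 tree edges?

0

Kruskal's algorithm — process edges by increasing weight (ties by edge label):
n1 n6 (1): add. Components now {n9} {n1,n6} {n3} {n7}
n7 n9 (12): add. Components now {n7,n9} {n1,n6} {n3}
n1 n9 (14): add. Components now {n1,n6,n7,n9} {n3}
n3 n6 (16): add. Components now {n1,n3,n6,n7,n9}
Edges rejected before the tree was complete: 0.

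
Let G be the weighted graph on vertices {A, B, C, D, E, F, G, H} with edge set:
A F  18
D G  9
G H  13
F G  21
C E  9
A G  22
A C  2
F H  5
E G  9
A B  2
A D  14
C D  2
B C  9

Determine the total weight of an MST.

Kruskal's algorithm — process edges by increasing weight (ties by edge label):
A B (2): add — endpoints in different components.
A C (2): add — endpoints in different components.
C D (2): add — endpoints in different components.
F H (5): add — endpoints in different components.
B C (9): skip — B and C already connected.
C E (9): add — endpoints in different components.
D G (9): add — endpoints in different components.
E G (9): skip — E and G already connected.
G H (13): add — endpoints in different components.
MST edges: A B, A C, C D, F H, C E, D G, G H; total weight 2+2+2+5+9+9+13 = 42.

42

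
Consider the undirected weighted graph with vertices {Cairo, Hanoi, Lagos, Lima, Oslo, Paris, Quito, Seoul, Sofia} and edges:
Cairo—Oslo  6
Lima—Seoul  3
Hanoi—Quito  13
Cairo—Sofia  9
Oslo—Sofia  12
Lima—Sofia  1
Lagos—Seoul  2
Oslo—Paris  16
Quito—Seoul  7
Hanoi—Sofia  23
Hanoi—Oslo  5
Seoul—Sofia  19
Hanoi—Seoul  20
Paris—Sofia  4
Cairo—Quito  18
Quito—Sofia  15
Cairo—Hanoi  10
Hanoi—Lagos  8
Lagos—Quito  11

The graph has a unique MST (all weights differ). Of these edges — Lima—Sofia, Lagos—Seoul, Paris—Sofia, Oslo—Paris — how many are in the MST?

Kruskal: consider edges lightest-first.
Lima—Sofia (1): add — endpoints in different components.
Lagos—Seoul (2): add — endpoints in different components.
Lima—Seoul (3): add — endpoints in different components.
Paris—Sofia (4): add — endpoints in different components.
Hanoi—Oslo (5): add — endpoints in different components.
Cairo—Oslo (6): add — endpoints in different components.
Quito—Seoul (7): add — endpoints in different components.
Hanoi—Lagos (8): add — endpoints in different components.
MST edge set: {Lima—Sofia, Lagos—Seoul, Lima—Seoul, Paris—Sofia, Hanoi—Oslo, Cairo—Oslo, Quito—Seoul, Hanoi—Lagos}.
Of the listed edges, {Lima—Sofia, Lagos—Seoul, Paris—Sofia} are in the MST → 3.

3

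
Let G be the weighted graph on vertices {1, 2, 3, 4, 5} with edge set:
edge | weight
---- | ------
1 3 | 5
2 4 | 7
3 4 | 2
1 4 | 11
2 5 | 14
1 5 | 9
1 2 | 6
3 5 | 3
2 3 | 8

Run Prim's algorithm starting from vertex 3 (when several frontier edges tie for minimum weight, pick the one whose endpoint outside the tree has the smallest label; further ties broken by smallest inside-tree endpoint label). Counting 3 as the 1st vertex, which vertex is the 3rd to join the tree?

Prim's algorithm from 3:
Step 1: cheapest edge leaving the tree is 3 4 (2); add 4.
Step 2: cheapest edge leaving the tree is 3 5 (3); add 5.
Step 3: cheapest edge leaving the tree is 1 3 (5); add 1.
Step 4: cheapest edge leaving the tree is 1 2 (6); add 2.
Vertex order: 3, 4, 5, 1, 2. The 3rd vertex is 5.

5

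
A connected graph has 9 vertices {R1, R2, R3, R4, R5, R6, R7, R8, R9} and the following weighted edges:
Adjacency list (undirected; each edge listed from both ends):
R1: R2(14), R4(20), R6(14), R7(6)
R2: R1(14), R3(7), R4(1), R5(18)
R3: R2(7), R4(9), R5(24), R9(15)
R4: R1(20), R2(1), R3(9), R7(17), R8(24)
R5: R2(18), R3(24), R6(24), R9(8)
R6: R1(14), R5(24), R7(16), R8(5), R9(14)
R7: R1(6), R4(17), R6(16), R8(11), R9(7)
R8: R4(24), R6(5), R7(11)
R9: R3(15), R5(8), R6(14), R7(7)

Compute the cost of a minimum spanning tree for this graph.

Sort edges by weight, then run Kruskal:
R2 R4 (1): add — endpoints in different components.
R6 R8 (5): add — endpoints in different components.
R1 R7 (6): add — endpoints in different components.
R2 R3 (7): add — endpoints in different components.
R7 R9 (7): add — endpoints in different components.
R5 R9 (8): add — endpoints in different components.
R3 R4 (9): skip — R3 and R4 already connected.
R7 R8 (11): add — endpoints in different components.
R1 R2 (14): add — endpoints in different components.
MST edges: R2 R4, R6 R8, R1 R7, R2 R3, R7 R9, R5 R9, R7 R8, R1 R2; total weight 1+5+6+7+7+8+11+14 = 59.

59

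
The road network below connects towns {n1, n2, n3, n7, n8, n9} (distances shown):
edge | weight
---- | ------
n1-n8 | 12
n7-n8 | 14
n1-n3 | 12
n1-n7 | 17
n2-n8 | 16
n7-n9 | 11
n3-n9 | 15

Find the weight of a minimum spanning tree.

Prim, starting at n9.
Step 1: cheapest edge leaving the tree is n7-n9 (11); add n7.
Step 2: cheapest edge leaving the tree is n7-n8 (14); add n8.
Step 3: cheapest edge leaving the tree is n1-n8 (12); add n1.
Step 4: cheapest edge leaving the tree is n1-n3 (12); add n3.
Step 5: cheapest edge leaving the tree is n2-n8 (16); add n2.
MST edges: n7-n9, n7-n8, n1-n8, n1-n3, n2-n8; total weight 11+14+12+12+16 = 65.

65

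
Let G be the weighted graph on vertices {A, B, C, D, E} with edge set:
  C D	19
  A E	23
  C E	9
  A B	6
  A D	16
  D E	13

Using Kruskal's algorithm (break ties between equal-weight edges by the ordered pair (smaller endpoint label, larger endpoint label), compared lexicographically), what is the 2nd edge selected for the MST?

Kruskal: consider edges lightest-first.
A B (6): add. Components now {A,B} {C} {D} {E}
C E (9): add. Components now {A,B} {C,E} {D}
D E (13): add. Components now {A,B} {C,D,E}
A D (16): add. Components now {A,B,C,D,E}
The 2nd edge added is C E.

C-E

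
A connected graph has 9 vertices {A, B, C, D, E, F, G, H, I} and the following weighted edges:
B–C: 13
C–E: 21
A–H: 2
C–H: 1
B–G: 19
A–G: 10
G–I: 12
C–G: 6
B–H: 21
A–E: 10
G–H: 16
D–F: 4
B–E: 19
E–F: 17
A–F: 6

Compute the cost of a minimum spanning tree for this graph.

54

Kruskal: consider edges lightest-first.
C–H (1): add — endpoints in different components.
A–H (2): add — endpoints in different components.
D–F (4): add — endpoints in different components.
A–F (6): add — endpoints in different components.
C–G (6): add — endpoints in different components.
A–E (10): add — endpoints in different components.
A–G (10): skip — A and G already connected.
G–I (12): add — endpoints in different components.
B–C (13): add — endpoints in different components.
MST edges: C–H, A–H, D–F, A–F, C–G, A–E, G–I, B–C; total weight 1+2+4+6+6+10+12+13 = 54.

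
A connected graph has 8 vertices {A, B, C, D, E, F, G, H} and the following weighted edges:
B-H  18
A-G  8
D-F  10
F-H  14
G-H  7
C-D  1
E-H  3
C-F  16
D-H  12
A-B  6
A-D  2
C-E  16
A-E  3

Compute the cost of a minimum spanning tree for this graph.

Kruskal: consider edges lightest-first.
C-D (1): add — endpoints in different components.
A-D (2): add — endpoints in different components.
A-E (3): add — endpoints in different components.
E-H (3): add — endpoints in different components.
A-B (6): add — endpoints in different components.
G-H (7): add — endpoints in different components.
A-G (8): skip — A and G already connected.
D-F (10): add — endpoints in different components.
MST edges: C-D, A-D, A-E, E-H, A-B, G-H, D-F; total weight 1+2+3+3+6+7+10 = 32.

32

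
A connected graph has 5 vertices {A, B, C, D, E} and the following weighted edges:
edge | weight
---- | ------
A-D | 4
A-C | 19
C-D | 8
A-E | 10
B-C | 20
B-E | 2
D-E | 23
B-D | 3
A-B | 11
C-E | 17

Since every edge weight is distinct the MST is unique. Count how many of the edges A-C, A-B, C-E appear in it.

0

Sort edges by weight, then run Kruskal:
B-E (2): add — endpoints in different components.
B-D (3): add — endpoints in different components.
A-D (4): add — endpoints in different components.
C-D (8): add — endpoints in different components.
MST edge set: {B-E, B-D, A-D, C-D}.
Of the listed edges, {} are in the MST → 0.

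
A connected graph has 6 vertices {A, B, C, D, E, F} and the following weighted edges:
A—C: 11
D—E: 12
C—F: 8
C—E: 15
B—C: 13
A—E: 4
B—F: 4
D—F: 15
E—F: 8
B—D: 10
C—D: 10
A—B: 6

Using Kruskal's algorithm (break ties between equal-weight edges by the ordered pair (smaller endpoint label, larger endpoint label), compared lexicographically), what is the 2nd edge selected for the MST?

Sort edges by weight, then run Kruskal:
A—E (4): add — endpoints in different components.
B—F (4): add — endpoints in different components.
A—B (6): add — endpoints in different components.
C—F (8): add — endpoints in different components.
E—F (8): skip — E and F already connected.
B—D (10): add — endpoints in different components.
The 2nd edge added is B—F.

B-F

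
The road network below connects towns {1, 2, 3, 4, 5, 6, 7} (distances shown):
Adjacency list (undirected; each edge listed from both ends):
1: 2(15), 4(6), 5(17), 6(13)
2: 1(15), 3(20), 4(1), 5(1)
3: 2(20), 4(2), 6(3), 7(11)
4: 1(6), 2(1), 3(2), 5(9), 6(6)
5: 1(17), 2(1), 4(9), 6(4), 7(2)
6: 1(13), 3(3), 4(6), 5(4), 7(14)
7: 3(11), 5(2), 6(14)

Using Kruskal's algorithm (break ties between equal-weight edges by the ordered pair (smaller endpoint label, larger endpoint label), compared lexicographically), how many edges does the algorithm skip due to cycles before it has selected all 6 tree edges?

Sort edges by weight, then run Kruskal:
2 4 (1): add. Components now {1} {2,4} {3} {5} {6} {7}
2 5 (1): add. Components now {1} {2,4,5} {3} {6} {7}
3 4 (2): add. Components now {1} {2,3,4,5} {6} {7}
5 7 (2): add. Components now {1} {2,3,4,5,7} {6}
3 6 (3): add. Components now {1} {2,3,4,5,6,7}
5 6 (4): skip — 5 and 6 already connected.
1 4 (6): add. Components now {1,2,3,4,5,6,7}
Edges rejected before the tree was complete: 1.

1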